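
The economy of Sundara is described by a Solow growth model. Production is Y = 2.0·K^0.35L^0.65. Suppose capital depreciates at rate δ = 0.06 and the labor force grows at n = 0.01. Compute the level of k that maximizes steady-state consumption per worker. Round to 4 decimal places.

k_gold ≈ 34.5511

n + δ = 0.01 + 0.06 = 0.07.
Maximizing c = f(k) − (n+δ)·k gives f'(k) = n+δ, i.e. 0.35·2.0·k^(0.35−1) = 0.07, so k_gold = (0.35·2.0/0.07)^(1/0.65) ≈ 34.5511.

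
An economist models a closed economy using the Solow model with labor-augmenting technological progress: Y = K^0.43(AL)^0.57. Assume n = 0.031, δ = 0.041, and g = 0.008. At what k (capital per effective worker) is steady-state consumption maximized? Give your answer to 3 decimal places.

n + g + δ = 0.031 + 0.008 + 0.041 = 0.08.
Setting f'(k) = n+g+δ gives 0.43·k^(0.43−1) = 0.08, hence k_gold = (0.43/0.08)^(1/0.57) ≈ 19.1146.

k_gold ≈ 19.115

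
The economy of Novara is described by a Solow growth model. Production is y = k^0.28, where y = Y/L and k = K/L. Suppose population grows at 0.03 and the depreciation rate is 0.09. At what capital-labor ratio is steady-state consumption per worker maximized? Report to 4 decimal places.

The effective depreciation rate is n + δ = 0.03 + 0.09 = 0.12.
Golden rule sets MPK = n+δ: 0.28·k^(0.28−1) = 0.12, so k_gold = (0.28/0.12)^(1/0.72) ≈ 3.2440.

k_gold ≈ 3.2440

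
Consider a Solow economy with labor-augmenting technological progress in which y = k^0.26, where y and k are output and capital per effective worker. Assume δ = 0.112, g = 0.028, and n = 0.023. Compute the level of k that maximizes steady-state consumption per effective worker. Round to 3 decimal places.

The effective depreciation rate is n + g + δ = 0.023 + 0.028 + 0.112 = 0.163.
Golden rule sets MPK = n+g+δ: 0.26·k^(0.26−1) = 0.163, so k_gold = (0.26/0.163)^(1/0.74) ≈ 1.8795.

k_gold ≈ 1.879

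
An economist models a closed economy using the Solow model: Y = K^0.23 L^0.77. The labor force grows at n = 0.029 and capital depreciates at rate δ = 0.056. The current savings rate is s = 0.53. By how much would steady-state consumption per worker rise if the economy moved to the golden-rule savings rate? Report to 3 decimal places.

Δc ≈ 0.225

Capital per worker breaks even when investment replaces (n + δ)·k; here n + δ = 0.085.
Current steady state (s = 0.53): k* = (0.53/0.085)^(1/0.77) ≈ 10.7716, y* = 10.7716^0.23 ≈ 1.7275, c* = (1−0.53)·1.7275 ≈ 0.8119.
Maximizing c = f(k) − (n+δ)·k gives f'(k) = n+δ, i.e. 0.23·k^(0.23−1) = 0.085, so k_gold = (0.23/0.085)^(1/0.77) ≈ 3.6428.
y_gold = 3.6428^0.23 ≈ 1.3463, c_gold = y_gold − 0.085·k_gold ≈ 1.0366.
Gain: Δc = 1.0366 − 0.8119 ≈ 0.2247.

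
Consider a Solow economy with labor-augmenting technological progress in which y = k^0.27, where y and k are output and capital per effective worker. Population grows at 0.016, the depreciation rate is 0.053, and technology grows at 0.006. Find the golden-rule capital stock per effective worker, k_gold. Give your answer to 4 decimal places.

The effective depreciation rate is n + g + δ = 0.016 + 0.006 + 0.053 = 0.075.
Setting f'(k) = n+g+δ gives 0.27·k^(0.27−1) = 0.075, hence k_gold = (0.27/0.075)^(1/0.73) ≈ 5.7817.

k_gold ≈ 5.7817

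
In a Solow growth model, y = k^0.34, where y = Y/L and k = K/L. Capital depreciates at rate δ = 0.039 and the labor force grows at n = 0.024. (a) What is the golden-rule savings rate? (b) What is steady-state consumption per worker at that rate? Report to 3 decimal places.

(a) s_gold = 0.340; (b) c_gold ≈ 1.573

Capital per worker breaks even when investment replaces (n + δ)·k; here n + δ = 0.063.
For Cobb-Douglas, s_gold equals capital's share: s_gold = 0.34.
Golden rule sets MPK = n+δ: 0.34·k^(0.34−1) = 0.063, so k_gold = (0.34/0.063)^(1/0.66) ≈ 12.8618.
y_gold = 12.8618^0.34 ≈ 2.3832; c_gold = (1−0.34)·y_gold ≈ 1.5729.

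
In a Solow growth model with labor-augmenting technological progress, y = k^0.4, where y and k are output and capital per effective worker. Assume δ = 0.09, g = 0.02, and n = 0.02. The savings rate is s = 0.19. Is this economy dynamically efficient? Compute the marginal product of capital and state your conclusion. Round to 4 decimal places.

n + g + δ = 0.02 + 0.02 + 0.09 = 0.13.
Steady-state k*: s·k^0.4 = 0.13·k gives k* = (0.19/0.13)^(1/0.6) ≈ 1.8823.
MPK = 0.4·1.8823^(-0.6) ≈ 0.2737.
MPK > n+g+δ = 0.13, so the economy is dynamically efficient (under-saving).

dynamically efficient; MPK ≈ 0.2737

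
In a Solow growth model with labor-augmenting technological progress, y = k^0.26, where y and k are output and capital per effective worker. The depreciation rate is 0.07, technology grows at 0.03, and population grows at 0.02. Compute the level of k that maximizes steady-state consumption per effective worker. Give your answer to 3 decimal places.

k_gold ≈ 2.843

Break-even investment rate: n + g + δ = 0.02 + 0.03 + 0.07 = 0.12.
Setting f'(k) = n+g+δ gives 0.26·k^(0.26−1) = 0.12, hence k_gold = (0.26/0.12)^(1/0.74) ≈ 2.8430.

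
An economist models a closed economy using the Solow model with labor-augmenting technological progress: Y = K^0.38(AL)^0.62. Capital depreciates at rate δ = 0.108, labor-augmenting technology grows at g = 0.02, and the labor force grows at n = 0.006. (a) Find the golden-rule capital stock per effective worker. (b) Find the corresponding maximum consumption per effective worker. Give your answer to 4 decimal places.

n + g + δ = 0.006 + 0.02 + 0.108 = 0.134.
Maximizing c = f(k) − (n+g+δ)·k gives f'(k) = n+g+δ, i.e. 0.38·k^(0.38−1) = 0.134, so k_gold = (0.38/0.134)^(1/0.62) ≈ 5.3719.
y_gold = 5.3719^0.38 ≈ 1.8943; c_gold = y_gold − 0.134·k_gold ≈ 1.1745.

(a) k_gold ≈ 5.3719; (b) c_gold ≈ 1.1745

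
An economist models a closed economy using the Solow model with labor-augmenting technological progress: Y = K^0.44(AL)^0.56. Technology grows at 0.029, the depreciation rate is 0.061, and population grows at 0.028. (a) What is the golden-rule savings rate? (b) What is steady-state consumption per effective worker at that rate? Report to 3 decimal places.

n + g + δ = 0.028 + 0.029 + 0.061 = 0.118.
For Cobb-Douglas, s_gold equals capital's share: s_gold = 0.44.
Golden rule sets MPK = n+g+δ: 0.44·k^(0.44−1) = 0.118, so k_gold = (0.44/0.118)^(1/0.56) ≈ 10.4873.
y_gold = 10.4873^0.44 ≈ 2.8125; c_gold = (1−0.44)·y_gold ≈ 1.5750.

(a) s_gold = 0.440; (b) c_gold ≈ 1.575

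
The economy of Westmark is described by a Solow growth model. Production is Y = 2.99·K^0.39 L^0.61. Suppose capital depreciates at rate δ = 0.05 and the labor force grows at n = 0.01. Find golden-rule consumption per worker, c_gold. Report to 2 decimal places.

c_gold ≈ 12.16

n + δ = 0.01 + 0.05 = 0.06.
Golden rule sets MPK = n+δ: 0.39·2.99·k^(0.39−1) = 0.06, so k_gold = (0.39·2.99/0.06)^(1/0.61) ≈ 129.5489.
y_gold = 2.99·129.5489^0.39 ≈ 19.9306.
c_gold = y_gold − (n+δ)·k_gold = 19.9306 − 0.06·129.5489 ≈ 12.1577.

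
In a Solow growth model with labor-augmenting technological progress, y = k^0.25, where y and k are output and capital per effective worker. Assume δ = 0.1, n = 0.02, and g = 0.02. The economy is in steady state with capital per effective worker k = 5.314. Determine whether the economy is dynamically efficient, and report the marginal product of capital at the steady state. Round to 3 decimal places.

dynamically inefficient; MPK ≈ 0.071

Break-even investment rate: n + g + δ = 0.02 + 0.02 + 0.1 = 0.14.
MPK = 0.25·k^(0.25−1) = 0.25·5.314^(-0.75) ≈ 0.0714.
MPK < 0.14, so the economy is dynamically inefficient (over-saving).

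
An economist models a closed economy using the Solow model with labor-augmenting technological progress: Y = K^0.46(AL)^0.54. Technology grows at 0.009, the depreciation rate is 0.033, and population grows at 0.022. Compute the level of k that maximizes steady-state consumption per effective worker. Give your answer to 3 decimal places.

k_gold ≈ 38.571

The effective depreciation rate is n + g + δ = 0.022 + 0.009 + 0.033 = 0.064.
Setting f'(k) = n+g+δ gives 0.46·k^(0.46−1) = 0.064, hence k_gold = (0.46/0.064)^(1/0.54) ≈ 38.5705.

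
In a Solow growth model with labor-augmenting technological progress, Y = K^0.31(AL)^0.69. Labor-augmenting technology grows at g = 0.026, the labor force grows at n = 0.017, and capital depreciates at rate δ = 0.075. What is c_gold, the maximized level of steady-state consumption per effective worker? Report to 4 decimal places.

The effective depreciation rate is n + g + δ = 0.017 + 0.026 + 0.075 = 0.118.
Maximizing c = f(k) − (n+g+δ)·k gives f'(k) = n+g+δ, i.e. 0.31·k^(0.31−1) = 0.118, so k_gold = (0.31/0.118)^(1/0.69) ≈ 4.0545.
y_gold = 4.0545^0.31 ≈ 1.5433.
c_gold = y_gold − (n+g+δ)·k_gold = 1.5433 − 0.118·4.0545 ≈ 1.0649.

c_gold ≈ 1.0649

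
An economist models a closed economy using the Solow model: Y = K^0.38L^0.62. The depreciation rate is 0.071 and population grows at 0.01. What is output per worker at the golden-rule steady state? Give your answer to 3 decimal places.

y_gold ≈ 2.579

Capital per worker breaks even when investment replaces (n + δ)·k; here n + δ = 0.081.
Setting f'(k) = n+δ gives 0.38·k^(0.38−1) = 0.081, hence k_gold = (0.38/0.081)^(1/0.62) ≈ 12.0987.
Output: y_gold = k_gold^0.38 = 12.0987^0.38 ≈ 2.5789.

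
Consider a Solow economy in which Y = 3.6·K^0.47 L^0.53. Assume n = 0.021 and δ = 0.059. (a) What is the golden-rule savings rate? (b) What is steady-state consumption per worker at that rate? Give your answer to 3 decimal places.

(a) s_gold = 0.470; (b) c_gold ≈ 28.566

Capital per worker breaks even when investment replaces (n + δ)·k; here n + δ = 0.08.
For Cobb-Douglas, s_gold equals capital's share: s_gold = 0.47.
Maximizing c = f(k) − (n+δ)·k gives f'(k) = n+δ, i.e. 0.47·3.6·k^(0.47−1) = 0.08, so k_gold = (0.47·3.6/0.08)^(1/0.53) ≈ 316.6545.
y_gold = 3.6·316.6545^0.47 ≈ 53.8986; c_gold = (1−0.47)·y_gold ≈ 28.5663.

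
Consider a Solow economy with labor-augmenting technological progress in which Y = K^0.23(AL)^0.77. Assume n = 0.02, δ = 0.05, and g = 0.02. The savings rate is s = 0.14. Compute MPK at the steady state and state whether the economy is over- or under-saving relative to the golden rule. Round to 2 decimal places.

under-saving; MPK ≈ 0.15

n + g + δ = 0.02 + 0.02 + 0.05 = 0.09.
Steady-state k*: s·k^0.23 = 0.09·k gives k* = (0.14/0.09)^(1/0.77) ≈ 1.7750.
MPK = 0.23·1.7750^(-0.77) ≈ 0.1479.
MPK > n+g+δ = 0.09, so the economy is dynamically efficient (under-saving).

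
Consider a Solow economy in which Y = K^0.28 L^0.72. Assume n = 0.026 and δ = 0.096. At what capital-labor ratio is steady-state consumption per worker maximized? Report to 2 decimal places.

The effective depreciation rate is n + δ = 0.026 + 0.096 = 0.122.
Maximizing c = f(k) − (n+δ)·k gives f'(k) = n+δ, i.e. 0.28·k^(0.28−1) = 0.122, so k_gold = (0.28/0.122)^(1/0.72) ≈ 3.1704.

k_gold ≈ 3.17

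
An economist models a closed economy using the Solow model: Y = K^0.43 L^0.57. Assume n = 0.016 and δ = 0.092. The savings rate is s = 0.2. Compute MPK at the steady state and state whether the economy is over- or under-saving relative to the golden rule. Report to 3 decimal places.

under-saving; MPK ≈ 0.232

n + δ = 0.016 + 0.092 = 0.108.
Steady-state k*: s·k^0.43 = 0.108·k gives k* = (0.2/0.108)^(1/0.57) ≈ 2.9477.
MPK = 0.43·2.9477^(-0.57) ≈ 0.2322.
MPK > n+δ = 0.108, so the economy is dynamically efficient (under-saving).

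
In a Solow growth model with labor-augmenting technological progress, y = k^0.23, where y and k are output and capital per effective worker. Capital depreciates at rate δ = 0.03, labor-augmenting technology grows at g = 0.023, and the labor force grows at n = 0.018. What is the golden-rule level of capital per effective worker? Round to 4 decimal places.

n + g + δ = 0.018 + 0.023 + 0.03 = 0.071.
Golden rule sets MPK = n+g+δ: 0.23·k^(0.23−1) = 0.071, so k_gold = (0.23/0.071)^(1/0.77) ≈ 4.6020.

k_gold ≈ 4.6020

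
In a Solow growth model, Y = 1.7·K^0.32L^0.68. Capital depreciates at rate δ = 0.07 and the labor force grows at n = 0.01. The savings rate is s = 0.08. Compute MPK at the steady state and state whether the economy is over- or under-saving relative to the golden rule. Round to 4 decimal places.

under-saving; MPK ≈ 0.3200

Break-even investment rate: n + δ = 0.01 + 0.07 = 0.08.
Steady-state k*: s·A·k^0.32 = 0.08·k gives k* = (0.08·1.7/0.08)^(1/0.68) ≈ 2.1822.
MPK = 0.32·1.7·2.1822^(-0.68) ≈ 0.3200.
MPK > n+δ = 0.08, so the economy is dynamically efficient (under-saving).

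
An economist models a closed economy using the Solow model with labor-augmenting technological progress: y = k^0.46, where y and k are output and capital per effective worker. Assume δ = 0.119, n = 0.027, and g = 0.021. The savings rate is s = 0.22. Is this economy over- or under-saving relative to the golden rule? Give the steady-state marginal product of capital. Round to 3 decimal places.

Capital per effective worker breaks even when investment replaces (n + g + δ)·k; here n + g + δ = 0.167.
Steady-state k*: s·k^0.46 = 0.167·k gives k* = (0.22/0.167)^(1/0.54) ≈ 1.6660.
MPK = 0.46·1.6660^(-0.54) ≈ 0.3492.
MPK > n+g+δ = 0.167, so the economy is dynamically efficient (under-saving).

under-saving; MPK ≈ 0.349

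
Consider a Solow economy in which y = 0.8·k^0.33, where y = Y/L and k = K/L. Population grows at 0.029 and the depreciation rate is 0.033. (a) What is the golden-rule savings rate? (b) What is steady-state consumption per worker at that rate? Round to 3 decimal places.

(a) s_gold = 0.330; (b) c_gold ≈ 1.094

The effective depreciation rate is n + δ = 0.029 + 0.033 = 0.062.
For Cobb-Douglas, s_gold equals capital's share: s_gold = 0.33.
Maximizing c = f(k) − (n+δ)·k gives f'(k) = n+δ, i.e. 0.33·0.8·k^(0.33−1) = 0.062, so k_gold = (0.33·0.8/0.062)^(1/0.67) ≈ 8.6921.
y_gold = 0.8·8.6921^0.33 ≈ 1.6331; c_gold = (1−0.33)·y_gold ≈ 1.0941.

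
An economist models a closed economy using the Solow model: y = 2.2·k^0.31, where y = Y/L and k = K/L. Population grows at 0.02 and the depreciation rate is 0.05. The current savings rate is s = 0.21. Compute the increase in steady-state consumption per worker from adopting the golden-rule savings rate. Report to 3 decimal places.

n + δ = 0.02 + 0.05 = 0.07.
Current steady state (s = 0.21): k* = (0.21·2.2/0.07)^(1/0.69) ≈ 15.4079, y* = 2.2·15.4079^0.31 ≈ 5.1360, c* = (1−0.21)·5.1360 ≈ 4.0574.
Maximizing c = f(k) − (n+δ)·k gives f'(k) = n+δ, i.e. 0.31·2.2·k^(0.31−1) = 0.07, so k_gold = (0.31·2.2/0.07)^(1/0.69) ≈ 27.0944.
y_gold = 2.2·27.0944^0.31 ≈ 6.1181, c_gold = y_gold − 0.07·k_gold ≈ 4.2215.
Gain: Δc = 4.2215 − 4.0574 ≈ 0.1640.

Δc ≈ 0.164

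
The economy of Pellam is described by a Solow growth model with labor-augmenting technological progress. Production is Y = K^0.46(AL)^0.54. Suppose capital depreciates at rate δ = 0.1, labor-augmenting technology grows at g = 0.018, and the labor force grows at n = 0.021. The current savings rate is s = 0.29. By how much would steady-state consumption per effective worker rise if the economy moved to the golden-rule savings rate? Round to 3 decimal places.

Capital per effective worker breaks even when investment replaces (n + g + δ)·k; here n + g + δ = 0.139.
Current steady state (s = 0.29): k* = (0.29/0.139)^(1/0.54) ≈ 3.9035, y* = 3.9035^0.46 ≈ 1.8710, c* = (1−0.29)·1.8710 ≈ 1.3284.
Golden rule sets MPK = n+g+δ: 0.46·k^(0.46−1) = 0.139, so k_gold = (0.46/0.139)^(1/0.54) ≈ 9.1725.
y_gold = 9.1725^0.46 ≈ 2.7717, c_gold = y_gold − 0.139·k_gold ≈ 1.4967.
Gain: Δc = 1.4967 − 1.3284 ≈ 0.1683.

Δc ≈ 0.168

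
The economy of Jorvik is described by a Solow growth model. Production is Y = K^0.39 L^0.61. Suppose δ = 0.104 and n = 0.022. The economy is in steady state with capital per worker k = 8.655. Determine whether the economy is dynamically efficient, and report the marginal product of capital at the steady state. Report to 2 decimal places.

Break-even investment rate: n + δ = 0.022 + 0.104 = 0.126.
MPK = 0.39·k^(0.39−1) = 0.39·8.655^(-0.61) ≈ 0.1046.
MPK < 0.126, so the economy is dynamically inefficient (over-saving).

dynamically inefficient; MPK ≈ 0.10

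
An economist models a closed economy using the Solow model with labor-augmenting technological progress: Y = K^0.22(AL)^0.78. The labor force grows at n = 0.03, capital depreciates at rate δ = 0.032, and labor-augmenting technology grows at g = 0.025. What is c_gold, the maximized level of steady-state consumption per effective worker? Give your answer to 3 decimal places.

c_gold ≈ 1.013

The effective depreciation rate is n + g + δ = 0.03 + 0.025 + 0.032 = 0.087.
Golden rule sets MPK = n+g+δ: 0.22·k^(0.22−1) = 0.087, so k_gold = (0.22/0.087)^(1/0.78) ≈ 3.2851.
y_gold = 3.2851^0.22 ≈ 1.2991.
c_gold = y_gold − (n+g+δ)·k_gold = 1.2991 − 0.087·3.2851 ≈ 1.0133.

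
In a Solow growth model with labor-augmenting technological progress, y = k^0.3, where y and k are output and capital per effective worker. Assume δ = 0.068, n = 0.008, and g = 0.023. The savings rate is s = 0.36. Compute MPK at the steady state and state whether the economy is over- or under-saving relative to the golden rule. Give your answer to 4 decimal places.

over-saving; MPK ≈ 0.0825

Capital per effective worker breaks even when investment replaces (n + g + δ)·k; here n + g + δ = 0.099.
Steady-state k*: s·k^0.3 = 0.099·k gives k* = (0.36/0.099)^(1/0.7) ≈ 6.3234.
MPK = 0.3·6.3234^(-0.7) ≈ 0.0825.
MPK < n+g+δ = 0.099, so the economy is dynamically inefficient (over-saving).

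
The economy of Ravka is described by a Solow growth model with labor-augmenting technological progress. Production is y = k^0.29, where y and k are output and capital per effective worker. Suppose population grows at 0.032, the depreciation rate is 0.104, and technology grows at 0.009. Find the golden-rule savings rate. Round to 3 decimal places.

s_gold = 0.290

Capital per effective worker breaks even when investment replaces (n + g + δ)·k; here n + g + δ = 0.145.
At the golden rule MPK = n+g+δ, and in any Cobb-Douglas steady state s = (n+g+δ)·k/y = MPK·k/y = capital's share 0.29.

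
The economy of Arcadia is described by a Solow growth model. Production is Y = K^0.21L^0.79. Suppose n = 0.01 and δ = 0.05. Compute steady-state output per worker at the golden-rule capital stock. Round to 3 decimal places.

y_gold ≈ 1.395

The effective depreciation rate is n + δ = 0.01 + 0.05 = 0.06.
At the golden rule the marginal product of capital equals n+δ: 0.21·k^(0.21−1) = 0.06. Solving, k_gold = (0.21/0.06)^(1/0.79) ≈ 4.8831.
Output: y_gold = k_gold^0.21 = 4.8831^0.21 ≈ 1.3952.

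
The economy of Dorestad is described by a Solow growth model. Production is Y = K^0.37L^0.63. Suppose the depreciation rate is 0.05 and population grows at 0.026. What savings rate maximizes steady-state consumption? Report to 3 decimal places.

s_gold = 0.370

n + δ = 0.026 + 0.05 = 0.076.
At the golden rule MPK = n+δ, and in any Cobb-Douglas steady state s = (n+δ)·k/y = MPK·k/y = capital's share 0.37.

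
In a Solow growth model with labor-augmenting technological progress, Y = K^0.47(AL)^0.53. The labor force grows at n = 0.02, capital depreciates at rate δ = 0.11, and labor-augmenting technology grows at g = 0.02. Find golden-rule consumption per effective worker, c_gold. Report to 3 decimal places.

n + g + δ = 0.02 + 0.02 + 0.11 = 0.15.
Maximizing c = f(k) − (n+g+δ)·k gives f'(k) = n+g+δ, i.e. 0.47·k^(0.47−1) = 0.15, so k_gold = (0.47/0.15)^(1/0.53) ≈ 8.6270.
y_gold = 8.6270^0.47 ≈ 2.7533.
c_gold = y_gold − (n+g+δ)·k_gold = 2.7533 − 0.15·8.6270 ≈ 1.4593.

c_gold ≈ 1.459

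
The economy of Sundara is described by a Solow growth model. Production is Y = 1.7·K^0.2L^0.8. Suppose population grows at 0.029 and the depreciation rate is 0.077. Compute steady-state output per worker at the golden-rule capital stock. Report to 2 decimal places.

y_gold ≈ 2.28

The effective depreciation rate is n + δ = 0.029 + 0.077 = 0.106.
At the golden rule the marginal product of capital equals n+δ: 0.2·1.7·k^(0.2−1) = 0.106. Solving, k_gold = (0.2·1.7/0.106)^(1/0.8) ≈ 4.2926.
Output: y_gold = 1.7·k_gold^0.2 = 1.7·4.2926^0.2 ≈ 2.2751.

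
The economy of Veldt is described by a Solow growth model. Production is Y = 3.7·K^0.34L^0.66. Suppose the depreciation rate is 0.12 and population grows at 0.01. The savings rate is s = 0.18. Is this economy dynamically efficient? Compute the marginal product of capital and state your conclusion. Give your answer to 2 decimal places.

dynamically efficient; MPK ≈ 0.25

The effective depreciation rate is n + δ = 0.01 + 0.12 = 0.13.
Steady-state k*: s·A·k^0.34 = 0.13·k gives k* = (0.18·3.7/0.13)^(1/0.66) ≈ 11.8863.
MPK = 0.34·3.7·11.8863^(-0.66) ≈ 0.2456.
MPK > n+δ = 0.13, so the economy is dynamically efficient (under-saving).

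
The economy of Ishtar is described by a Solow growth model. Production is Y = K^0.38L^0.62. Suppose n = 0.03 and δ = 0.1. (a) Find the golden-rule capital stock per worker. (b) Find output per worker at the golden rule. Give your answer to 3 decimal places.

(a) k_gold ≈ 5.641; (b) y_gold ≈ 1.930

Capital per worker breaks even when investment replaces (n + δ)·k; here n + δ = 0.13.
At the golden rule the marginal product of capital equals n+δ: 0.38·k^(0.38−1) = 0.13. Solving, k_gold = (0.38/0.13)^(1/0.62) ≈ 5.6410.
y_gold = 5.6410^0.38 ≈ 1.9298.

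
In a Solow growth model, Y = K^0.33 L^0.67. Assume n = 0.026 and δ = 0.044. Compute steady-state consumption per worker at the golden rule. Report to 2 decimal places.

Break-even investment rate: n + δ = 0.026 + 0.044 = 0.07.
Setting f'(k) = n+δ gives 0.33·k^(0.33−1) = 0.07, hence k_gold = (0.33/0.07)^(1/0.67) ≈ 10.1181.
y_gold = 10.1181^0.33 ≈ 2.1463.
c_gold = y_gold − (n+δ)·k_gold = 2.1463 − 0.07·10.1181 ≈ 1.4380.

c_gold ≈ 1.44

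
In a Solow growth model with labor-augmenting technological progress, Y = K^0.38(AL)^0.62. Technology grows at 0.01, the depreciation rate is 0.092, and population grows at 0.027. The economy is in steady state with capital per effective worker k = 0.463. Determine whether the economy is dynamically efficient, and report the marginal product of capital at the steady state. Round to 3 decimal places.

n + g + δ = 0.027 + 0.01 + 0.092 = 0.129.
MPK = 0.38·k^(0.38−1) = 0.38·0.463^(-0.62) ≈ 0.6125.
MPK > 0.129, so the economy is dynamically efficient (under-saving).

dynamically efficient; MPK ≈ 0.613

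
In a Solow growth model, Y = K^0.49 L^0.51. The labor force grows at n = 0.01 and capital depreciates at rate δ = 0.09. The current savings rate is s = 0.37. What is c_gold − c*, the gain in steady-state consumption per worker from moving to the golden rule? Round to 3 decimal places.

Δc ≈ 0.134

Capital per worker breaks even when investment replaces (n + δ)·k; here n + δ = 0.1.
Current steady state (s = 0.37): k* = (0.37/0.1)^(1/0.51) ≈ 13.0053, y* = 13.0053^0.49 ≈ 3.5150, c* = (1−0.37)·3.5150 ≈ 2.2144.
At the golden rule the marginal product of capital equals n+δ: 0.49·k^(0.49−1) = 0.1. Solving, k_gold = (0.49/0.1)^(1/0.51) ≈ 22.5593.
y_gold = 22.5593^0.49 ≈ 4.6039, c_gold = y_gold − 0.1·k_gold ≈ 2.3480.
Gain: Δc = 2.3480 − 2.2144 ≈ 0.1336.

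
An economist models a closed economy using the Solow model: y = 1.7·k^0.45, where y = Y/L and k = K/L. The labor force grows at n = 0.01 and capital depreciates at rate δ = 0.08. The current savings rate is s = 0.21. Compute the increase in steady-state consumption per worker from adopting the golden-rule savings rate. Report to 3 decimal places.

Capital per worker breaks even when investment replaces (n + δ)·k; here n + δ = 0.09.
Current steady state (s = 0.21): k* = (0.21·1.7/0.09)^(1/0.55) ≈ 12.2475, y* = 1.7·12.2475^0.45 ≈ 5.2489, c* = (1−0.21)·5.2489 ≈ 4.1466.
At the golden rule the marginal product of capital equals n+δ: 0.45·1.7·k^(0.45−1) = 0.09. Solving, k_gold = (0.45·1.7/0.09)^(1/0.55) ≈ 48.9613.
y_gold = 1.7·48.9613^0.45 ≈ 9.7923, c_gold = y_gold − 0.09·k_gold ≈ 5.3857.
Gain: Δc = 5.3857 − 4.1466 ≈ 1.2391.

Δc ≈ 1.239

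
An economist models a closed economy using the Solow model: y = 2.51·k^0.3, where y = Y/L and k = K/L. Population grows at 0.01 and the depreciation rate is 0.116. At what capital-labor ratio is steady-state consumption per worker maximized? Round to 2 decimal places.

n + δ = 0.01 + 0.116 = 0.126.
At the golden rule the marginal product of capital equals n+δ: 0.3·2.51·k^(0.3−1) = 0.126. Solving, k_gold = (0.3·2.51/0.126)^(1/0.7) ≈ 12.8581.

k_gold ≈ 12.86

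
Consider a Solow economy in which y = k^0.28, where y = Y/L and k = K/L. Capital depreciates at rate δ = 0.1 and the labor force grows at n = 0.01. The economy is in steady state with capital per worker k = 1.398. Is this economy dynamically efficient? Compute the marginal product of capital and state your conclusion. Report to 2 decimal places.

dynamically efficient; MPK ≈ 0.22

Break-even investment rate: n + δ = 0.01 + 0.1 = 0.11.
MPK = 0.28·k^(0.28−1) = 0.28·1.398^(-0.72) ≈ 0.2200.
MPK > 0.11, so the economy is dynamically efficient (under-saving).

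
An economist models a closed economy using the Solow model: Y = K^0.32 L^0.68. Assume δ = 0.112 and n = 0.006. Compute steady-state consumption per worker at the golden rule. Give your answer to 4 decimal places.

Capital per worker breaks even when investment replaces (n + δ)·k; here n + δ = 0.118.
At the golden rule the marginal product of capital equals n+δ: 0.32·k^(0.32−1) = 0.118. Solving, k_gold = (0.32/0.118)^(1/0.68) ≈ 4.3367.
y_gold = 4.3367^0.32 ≈ 1.5992.
c_gold = y_gold − (n+δ)·k_gold = 1.5992 − 0.118·4.3367 ≈ 1.0874.

c_gold ≈ 1.0874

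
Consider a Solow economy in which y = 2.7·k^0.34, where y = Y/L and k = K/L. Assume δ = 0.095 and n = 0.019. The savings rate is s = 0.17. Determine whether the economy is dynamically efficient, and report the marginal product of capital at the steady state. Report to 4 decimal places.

Break-even investment rate: n + δ = 0.019 + 0.095 = 0.114.
Steady-state k*: s·A·k^0.34 = 0.114·k gives k* = (0.17·2.7/0.114)^(1/0.66) ≈ 8.2514.
MPK = 0.34·2.7·8.2514^(-0.66) ≈ 0.2280.
MPK > n+δ = 0.114, so the economy is dynamically efficient (under-saving).

dynamically efficient; MPK ≈ 0.2280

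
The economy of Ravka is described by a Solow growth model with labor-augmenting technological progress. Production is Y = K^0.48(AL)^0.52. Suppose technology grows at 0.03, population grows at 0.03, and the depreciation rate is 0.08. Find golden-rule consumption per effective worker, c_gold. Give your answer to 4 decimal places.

Capital per effective worker breaks even when investment replaces (n + g + δ)·k; here n + g + δ = 0.14.
Golden rule sets MPK = n+g+δ: 0.48·k^(0.48−1) = 0.14, so k_gold = (0.48/0.14)^(1/0.52) ≈ 10.6921.
y_gold = 10.6921^0.48 ≈ 3.1185.
c_gold = y_gold − (n+g+δ)·k_gold = 3.1185 − 0.14·10.6921 ≈ 1.6216.

c_gold ≈ 1.6216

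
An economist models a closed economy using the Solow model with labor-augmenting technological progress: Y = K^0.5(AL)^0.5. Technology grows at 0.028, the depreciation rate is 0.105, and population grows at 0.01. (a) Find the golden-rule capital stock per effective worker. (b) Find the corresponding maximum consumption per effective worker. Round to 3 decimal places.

Break-even investment rate: n + g + δ = 0.01 + 0.028 + 0.105 = 0.143.
Setting f'(k) = n+g+δ gives 0.5·k^(0.5−1) = 0.143, hence k_gold = (0.5/0.143)^(1/0.5) ≈ 12.2255.
y_gold = 12.2255^0.5 ≈ 3.4965; c_gold = y_gold − 0.143·k_gold ≈ 1.7483.

(a) k_gold ≈ 12.226; (b) c_gold ≈ 1.748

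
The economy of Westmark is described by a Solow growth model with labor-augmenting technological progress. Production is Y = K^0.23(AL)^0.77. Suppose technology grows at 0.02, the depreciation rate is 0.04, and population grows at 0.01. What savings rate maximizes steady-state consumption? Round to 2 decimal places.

s_gold = 0.23

Capital per effective worker breaks even when investment replaces (n + g + δ)·k; here n + g + δ = 0.07.
At the golden rule MPK = n+g+δ, and in any Cobb-Douglas steady state s = (n+g+δ)·k/y = MPK·k/y = capital's share 0.23.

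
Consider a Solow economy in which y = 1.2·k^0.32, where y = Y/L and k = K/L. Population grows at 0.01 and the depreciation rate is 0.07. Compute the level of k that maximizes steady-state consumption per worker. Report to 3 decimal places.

Break-even investment rate: n + δ = 0.01 + 0.07 = 0.08.
Golden rule sets MPK = n+δ: 0.32·1.2·k^(0.32−1) = 0.08, so k_gold = (0.32·1.2/0.08)^(1/0.68) ≈ 10.0421.

k_gold ≈ 10.042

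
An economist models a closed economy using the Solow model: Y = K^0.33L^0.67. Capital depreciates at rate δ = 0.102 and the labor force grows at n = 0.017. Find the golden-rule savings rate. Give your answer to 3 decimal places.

n + δ = 0.017 + 0.102 = 0.119.
At the golden rule MPK = n+δ, and in any Cobb-Douglas steady state s = (n+δ)·k/y = MPK·k/y = capital's share 0.33.

s_gold = 0.330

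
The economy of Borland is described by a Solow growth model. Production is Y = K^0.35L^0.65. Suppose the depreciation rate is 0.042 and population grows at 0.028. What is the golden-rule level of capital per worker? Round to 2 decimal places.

k_gold ≈ 11.89

The effective depreciation rate is n + δ = 0.028 + 0.042 = 0.07.
At the golden rule the marginal product of capital equals n+δ: 0.35·k^(0.35−1) = 0.07. Solving, k_gold = (0.35/0.07)^(1/0.65) ≈ 11.8943.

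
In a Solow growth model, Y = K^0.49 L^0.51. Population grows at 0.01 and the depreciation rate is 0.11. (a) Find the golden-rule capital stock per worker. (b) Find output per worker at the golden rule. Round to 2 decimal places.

Capital per worker breaks even when investment replaces (n + δ)·k; here n + δ = 0.12.
Setting f'(k) = n+δ gives 0.49·k^(0.49−1) = 0.12, hence k_gold = (0.49/0.12)^(1/0.51) ≈ 15.7786.
y_gold = 15.7786^0.49 ≈ 3.8641.

(a) k_gold ≈ 15.78; (b) y_gold ≈ 3.86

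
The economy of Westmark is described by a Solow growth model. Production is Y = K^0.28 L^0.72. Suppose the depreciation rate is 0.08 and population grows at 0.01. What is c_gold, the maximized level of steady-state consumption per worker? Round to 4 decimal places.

The effective depreciation rate is n + δ = 0.01 + 0.08 = 0.09.
At the golden rule the marginal product of capital equals n+δ: 0.28·k^(0.28−1) = 0.09. Solving, k_gold = (0.28/0.09)^(1/0.72) ≈ 4.8373.
y_gold = 4.8373^0.28 ≈ 1.5549.
c_gold = y_gold − (n+δ)·k_gold = 1.5549 − 0.09·4.8373 ≈ 1.1195.

c_gold ≈ 1.1195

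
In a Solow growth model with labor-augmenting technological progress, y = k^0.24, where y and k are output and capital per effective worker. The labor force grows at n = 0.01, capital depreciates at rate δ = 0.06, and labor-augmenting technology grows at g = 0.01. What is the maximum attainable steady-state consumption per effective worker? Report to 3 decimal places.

c_gold ≈ 1.075

Break-even investment rate: n + g + δ = 0.01 + 0.01 + 0.06 = 0.08.
Maximizing c = f(k) − (n+g+δ)·k gives f'(k) = n+g+δ, i.e. 0.24·k^(0.24−1) = 0.08, so k_gold = (0.24/0.08)^(1/0.76) ≈ 4.2442.
y_gold = 4.2442^0.24 ≈ 1.4147.
c_gold = y_gold − (n+g+δ)·k_gold = 1.4147 − 0.08·4.2442 ≈ 1.0752.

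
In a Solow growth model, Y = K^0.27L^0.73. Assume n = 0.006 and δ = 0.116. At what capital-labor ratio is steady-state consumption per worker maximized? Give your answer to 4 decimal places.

k_gold ≈ 2.9690

n + δ = 0.006 + 0.116 = 0.122.
Setting f'(k) = n+δ gives 0.27·k^(0.27−1) = 0.122, hence k_gold = (0.27/0.122)^(1/0.73) ≈ 2.9690.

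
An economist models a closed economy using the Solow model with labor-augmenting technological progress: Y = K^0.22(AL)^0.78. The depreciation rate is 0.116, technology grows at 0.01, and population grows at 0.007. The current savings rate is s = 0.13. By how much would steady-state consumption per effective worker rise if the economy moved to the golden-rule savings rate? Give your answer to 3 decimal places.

Δc ≈ 0.035

The effective depreciation rate is n + g + δ = 0.007 + 0.01 + 0.116 = 0.133.
Current steady state (s = 0.13): k* = (0.13/0.133)^(1/0.78) ≈ 0.9712, y* = 0.9712^0.22 ≈ 0.9936, c* = (1−0.13)·0.9936 ≈ 0.8644.
Golden rule sets MPK = n+g+δ: 0.22·k^(0.22−1) = 0.133, so k_gold = (0.22/0.133)^(1/0.78) ≈ 1.9064.
y_gold = 1.9064^0.22 ≈ 1.1525, c_gold = y_gold − 0.133·k_gold ≈ 0.8990.
Gain: Δc = 0.8990 − 0.8644 ≈ 0.0345.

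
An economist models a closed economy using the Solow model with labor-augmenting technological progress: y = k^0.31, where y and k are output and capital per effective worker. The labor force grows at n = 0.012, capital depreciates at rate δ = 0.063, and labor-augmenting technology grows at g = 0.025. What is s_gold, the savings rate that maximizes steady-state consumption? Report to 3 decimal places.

s_gold = 0.310

Capital per effective worker breaks even when investment replaces (n + g + δ)·k; here n + g + δ = 0.1.
At the golden rule MPK = n+g+δ, and in any Cobb-Douglas steady state s = (n+g+δ)·k/y = MPK·k/y = capital's share 0.31.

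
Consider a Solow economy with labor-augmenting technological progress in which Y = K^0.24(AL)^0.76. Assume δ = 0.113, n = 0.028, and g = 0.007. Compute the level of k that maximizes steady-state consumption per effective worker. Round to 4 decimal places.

n + g + δ = 0.028 + 0.007 + 0.113 = 0.148.
Setting f'(k) = n+g+δ gives 0.24·k^(0.24−1) = 0.148, hence k_gold = (0.24/0.148)^(1/0.76) ≈ 1.8891.

k_gold ≈ 1.8891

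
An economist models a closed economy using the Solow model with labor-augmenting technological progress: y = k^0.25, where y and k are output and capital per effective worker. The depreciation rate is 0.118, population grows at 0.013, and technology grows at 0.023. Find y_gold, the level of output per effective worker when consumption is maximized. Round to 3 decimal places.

y_gold ≈ 1.175

Break-even investment rate: n + g + δ = 0.013 + 0.023 + 0.118 = 0.154.
Golden rule sets MPK = n+g+δ: 0.25·k^(0.25−1) = 0.154, so k_gold = (0.25/0.154)^(1/0.75) ≈ 1.9079.
Output: y_gold = k_gold^0.25 = 1.9079^0.25 ≈ 1.1753.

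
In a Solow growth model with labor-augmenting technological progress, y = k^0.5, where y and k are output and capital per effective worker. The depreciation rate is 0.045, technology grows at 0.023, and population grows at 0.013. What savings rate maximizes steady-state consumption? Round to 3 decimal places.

s_gold = 0.500

Break-even investment rate: n + g + δ = 0.013 + 0.023 + 0.045 = 0.081.
At the golden rule MPK = n+g+δ, and in any Cobb-Douglas steady state s = (n+g+δ)·k/y = MPK·k/y = capital's share 0.5.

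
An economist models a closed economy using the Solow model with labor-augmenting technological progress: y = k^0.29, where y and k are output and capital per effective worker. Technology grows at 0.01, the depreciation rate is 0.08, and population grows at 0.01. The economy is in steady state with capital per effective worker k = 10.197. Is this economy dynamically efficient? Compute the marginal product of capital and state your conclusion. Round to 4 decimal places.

Capital per effective worker breaks even when investment replaces (n + g + δ)·k; here n + g + δ = 0.1.
MPK = 0.29·k^(0.29−1) = 0.29·10.197^(-0.71) ≈ 0.0558.
MPK < 0.1, so the economy is dynamically inefficient (over-saving).

dynamically inefficient; MPK ≈ 0.0558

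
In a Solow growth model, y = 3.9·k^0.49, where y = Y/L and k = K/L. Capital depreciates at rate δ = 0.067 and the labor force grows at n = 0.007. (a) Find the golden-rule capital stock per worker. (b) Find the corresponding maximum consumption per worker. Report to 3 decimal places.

(a) k_gold ≈ 587.062; (b) c_gold ≈ 45.216

Capital per worker breaks even when investment replaces (n + δ)·k; here n + δ = 0.074.
Golden rule sets MPK = n+δ: 0.49·3.9·k^(0.49−1) = 0.074, so k_gold = (0.49·3.9/0.074)^(1/0.51) ≈ 587.0624.
y_gold = 3.9·587.0624^0.49 ≈ 88.6584; c_gold = y_gold − 0.074·k_gold ≈ 45.2158.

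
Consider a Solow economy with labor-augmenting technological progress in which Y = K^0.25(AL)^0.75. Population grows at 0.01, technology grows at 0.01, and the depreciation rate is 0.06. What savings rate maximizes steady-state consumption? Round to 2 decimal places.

The effective depreciation rate is n + g + δ = 0.01 + 0.01 + 0.06 = 0.08.
At the golden rule MPK = n+g+δ, and in any Cobb-Douglas steady state s = (n+g+δ)·k/y = MPK·k/y = capital's share 0.25.

s_gold = 0.25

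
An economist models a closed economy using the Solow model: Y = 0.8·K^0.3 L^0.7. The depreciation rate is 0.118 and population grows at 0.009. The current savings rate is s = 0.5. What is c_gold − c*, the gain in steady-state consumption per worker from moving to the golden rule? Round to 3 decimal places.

The effective depreciation rate is n + δ = 0.009 + 0.118 = 0.127.
Current steady state (s = 0.5): k* = (0.5·0.8/0.127)^(1/0.7) ≈ 5.1499, y* = 0.8·5.1499^0.3 ≈ 1.3081, c* = (1−0.5)·1.3081 ≈ 0.6540.
Setting f'(k) = n+δ gives 0.3·0.8·k^(0.3−1) = 0.127, hence k_gold = (0.3·0.8/0.127)^(1/0.7) ≈ 2.4824.
y_gold = 0.8·2.4824^0.3 ≈ 1.0509, c_gold = y_gold − 0.127·k_gold ≈ 0.7356.
Gain: Δc = 0.7356 − 0.6540 ≈ 0.0816.

Δc ≈ 0.082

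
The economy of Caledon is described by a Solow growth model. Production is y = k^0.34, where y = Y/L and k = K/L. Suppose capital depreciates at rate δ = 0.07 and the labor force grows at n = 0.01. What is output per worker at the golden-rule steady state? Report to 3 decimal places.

The effective depreciation rate is n + δ = 0.01 + 0.07 = 0.08.
At the golden rule the marginal product of capital equals n+δ: 0.34·k^(0.34−1) = 0.08. Solving, k_gold = (0.34/0.08)^(1/0.66) ≈ 8.9558.
Output: y_gold = k_gold^0.34 = 8.9558^0.34 ≈ 2.1072.

y_gold ≈ 2.107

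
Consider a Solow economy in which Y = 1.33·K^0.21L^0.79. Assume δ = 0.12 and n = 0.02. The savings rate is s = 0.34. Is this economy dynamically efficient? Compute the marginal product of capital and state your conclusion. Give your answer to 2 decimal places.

n + δ = 0.02 + 0.12 = 0.14.
Steady-state k*: s·A·k^0.21 = 0.14·k gives k* = (0.34·1.33/0.14)^(1/0.79) ≈ 4.4112.
MPK = 0.21·1.33·4.4112^(-0.79) ≈ 0.0865.
MPK < n+δ = 0.14, so the economy is dynamically inefficient (over-saving).

dynamically inefficient; MPK ≈ 0.09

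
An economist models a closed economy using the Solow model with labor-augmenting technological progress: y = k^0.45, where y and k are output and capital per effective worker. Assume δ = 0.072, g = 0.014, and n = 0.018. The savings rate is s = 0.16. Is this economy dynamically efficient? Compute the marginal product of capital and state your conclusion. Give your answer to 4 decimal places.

dynamically efficient; MPK ≈ 0.2925

Break-even investment rate: n + g + δ = 0.018 + 0.014 + 0.072 = 0.104.
Steady-state k*: s·k^0.45 = 0.104·k gives k* = (0.16/0.104)^(1/0.55) ≈ 2.1886.
MPK = 0.45·2.1886^(-0.55) ≈ 0.2925.
MPK > n+g+δ = 0.104, so the economy is dynamically efficient (under-saving).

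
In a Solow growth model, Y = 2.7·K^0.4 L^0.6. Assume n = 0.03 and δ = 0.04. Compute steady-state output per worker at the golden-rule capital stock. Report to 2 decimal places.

y_gold ≈ 16.73

The effective depreciation rate is n + δ = 0.03 + 0.04 = 0.07.
Setting f'(k) = n+δ gives 0.4·2.7·k^(0.4−1) = 0.07, hence k_gold = (0.4·2.7/0.07)^(1/0.6) ≈ 95.6187.
Output: y_gold = 2.7·k_gold^0.4 = 2.7·95.6187^0.4 ≈ 16.7333.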